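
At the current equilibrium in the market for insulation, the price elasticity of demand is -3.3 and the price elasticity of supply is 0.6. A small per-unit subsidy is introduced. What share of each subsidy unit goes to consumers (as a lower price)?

Consumer share = 2/13

For a small subsidy around the equilibrium, the benefit split depends on the relative slopes, which at a point are proportional to the elasticities.
Buyer share = εs/(εs + |εd|) = 0.6/(0.6 + 3.3) = 2/13; seller share = |εd|/(εs + |εd|) = 11/13.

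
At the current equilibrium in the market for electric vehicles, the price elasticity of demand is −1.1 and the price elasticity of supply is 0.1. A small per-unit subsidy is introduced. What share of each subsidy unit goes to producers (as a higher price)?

For a small subsidy around the equilibrium, the benefit split depends on the relative slopes, which at a point are proportional to the elasticities.
Buyer share = εs/(εs + |εd|) = 0.1/(0.1 + 1.1) = 1/12; seller share = |εd|/(εs + |εd|) = 11/12.
So producers capture 11/12 of the subsidy.

Producer share = 11/12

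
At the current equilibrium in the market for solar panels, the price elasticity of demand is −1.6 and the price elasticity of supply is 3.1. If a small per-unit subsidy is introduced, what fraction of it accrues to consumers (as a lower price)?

Consumer share = 31/47

For a small subsidy around the equilibrium, the benefit split depends on the relative slopes, which at a point are proportional to the elasticities.
Buyer share = εs/(εs + |εd|) = 3.1/(3.1 + 1.6) = 31/47; seller share = |εd|/(εs + |εd|) = 16/47.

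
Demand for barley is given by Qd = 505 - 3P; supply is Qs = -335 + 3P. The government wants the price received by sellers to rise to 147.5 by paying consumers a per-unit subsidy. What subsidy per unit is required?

At a seller price of 147.5, quantity supplied is -335 + 3·147.5 = 107.5.
Buyers absorb 107.5 only when they pay Pb with 505 − 3·Pb = 107.5, i.e. Pb = 132.5.
s = Ps − Pb = 147.5 − 132.5 = 15.

Required subsidy s = 15 per unit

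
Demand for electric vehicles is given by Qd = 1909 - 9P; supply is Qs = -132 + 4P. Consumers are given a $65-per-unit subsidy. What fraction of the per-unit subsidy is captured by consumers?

Consumer share = 4/13

Pre-subsidy: 1909 - 9P = -132 + 4P gives P* = 157, Q* = 496.
With the rebate, buyers effectively pay Pb = Ps − 65, where Ps is the price sellers receive.
Demand in terms of Ps becomes Qd = 1909 − 9(Ps − 65) = 2494 - 9Ps. Setting this equal to supply: 2494 - 9Ps = -132 + 4Ps, so Ps = 202.
Buyers pay Pb = 202 − 65 = 137; Q' = -132 + 4·202 = 676.
Buyers' price falls by P* − Pb = 157 − 137 = 20; sellers' price rises by Ps − P* = 202 − 157 = 45.
So consumers capture 20/65 = 4/13 of each unit of subsidy.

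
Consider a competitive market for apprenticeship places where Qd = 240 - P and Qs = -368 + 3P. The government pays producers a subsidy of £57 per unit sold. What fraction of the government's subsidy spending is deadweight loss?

Pre-subsidy: 240 - P = -368 + 3P gives P* = 152, Q* = 88.
With the subsidy, sellers receive Ps = Pb + 57 for each unit, where Pb is the price buyers pay.
Supply in terms of Pb becomes Qs = -368 + 3(Pb + 57) = -197 + 3Pb. Setting this equal to demand: 240 - Pb = -197 + 3Pb, so Pb = 109.25.
Sellers receive Ps = 109.25 + 57 = 166.25; Q' = 240 − 1·109.25 = 130.75.
ΔCS = ½(88 + 130.75)(152 − 109.25) = 4675.78125; ΔPS = ½(88 + 130.75)(166.25 − 152) = 1558.59375.
Government spending = 57 × 130.75 = 7452.75.
DWL = ½ × 57 × (130.75 − 88) = 1218.375; fraction = 1218.375 / 7452.75 = 171/1046.

DWL / government spending = 171/1046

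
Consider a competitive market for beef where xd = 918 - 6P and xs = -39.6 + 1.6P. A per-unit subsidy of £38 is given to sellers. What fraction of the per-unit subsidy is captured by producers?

Pre-subsidy: 918 - 6P = -39.6 + 1.6P gives P* = 126, x* = 162.
With the subsidy, sellers receive Ps = Pb + 38 for each unit, where Pb is the price buyers pay.
Supply in terms of Pb becomes xs = -39.6 + 1.6(Pb + 38) = 21.2 + 1.6Pb. Setting this equal to demand: 918 - 6Pb = 21.2 + 1.6Pb, so Pb = 118.
Sellers receive Ps = 118 + 38 = 156; x' = 918 − 6·118 = 210.
Buyers' price falls by P* − Pb = 126 − 118 = 8; sellers' price rises by Ps − P* = 156 − 126 = 30.
So producers capture 30/38 = 15/19 of each unit of subsidy.

Producer share = 15/19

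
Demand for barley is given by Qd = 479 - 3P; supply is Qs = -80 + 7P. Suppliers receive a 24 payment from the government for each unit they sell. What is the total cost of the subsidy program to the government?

Pre-subsidy: 479 - 3P = -80 + 7P gives P* = 55.9, Q* = 311.3.
With the subsidy, sellers receive Ps = Pb + 24 for each unit, where Pb is the price buyers pay.
Supply in terms of Pb becomes Qs = -80 + 7(Pb + 24) = 88 + 7Pb. Setting this equal to demand: 479 - 3Pb = 88 + 7Pb, so Pb = 39.1.
Sellers receive Ps = 39.1 + 24 = 63.1; Q' = 479 − 3·39.1 = 361.7.
Government outlay = subsidy × quantity = 24 × 361.7 = 8680.8.

Government cost = 8680.8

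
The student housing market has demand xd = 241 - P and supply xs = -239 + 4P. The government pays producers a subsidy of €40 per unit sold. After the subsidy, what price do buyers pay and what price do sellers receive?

Pre-subsidy: 241 - P = -239 + 4P gives P* = 96, x* = 145.
With the subsidy, sellers receive Ps = Pb + 40 for each unit, where Pb is the price buyers pay.
Supply in terms of Pb becomes xs = -239 + 4(Pb + 40) = -79 + 4Pb. Setting this equal to demand: 241 - Pb = -79 + 4Pb, so Pb = 64.
Sellers receive Ps = 64 + 40 = 104; x' = 241 − 1·64 = 177.

Buyers pay €64; sellers receive €104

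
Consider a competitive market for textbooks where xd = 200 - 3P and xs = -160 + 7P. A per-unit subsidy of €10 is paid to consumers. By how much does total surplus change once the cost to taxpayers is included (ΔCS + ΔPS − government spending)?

Net change in total surplus = -€105

Pre-subsidy: 200 - 3P = -160 + 7P gives P* = 36, x* = 92.
With the rebate, buyers effectively pay Pb = Ps − 10, where Ps is the price sellers receive.
Demand in terms of Ps becomes xd = 200 − 3(Ps − 10) = 230 - 3Ps. Setting this equal to supply: 230 - 3Ps = -160 + 7Ps, so Ps = 39.
Buyers pay Pb = 39 − 10 = 29; x' = -160 + 7·39 = 113.
ΔCS = ½(92 + 113)(36 − 29) = 717.5; ΔPS = ½(92 + 113)(39 − 36) = 307.5.
Government spending = 10 × 113 = 1130.
Net change = 717.5 + 307.5 − 1130 = -105. The loss equals the DWL triangle ½·10·21.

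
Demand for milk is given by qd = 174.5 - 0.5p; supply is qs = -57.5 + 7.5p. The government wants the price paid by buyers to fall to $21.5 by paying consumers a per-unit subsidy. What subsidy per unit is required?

At a buyer price of 21.5, quantity demanded is 174.5 − 0.5·21.5 = 163.75.
Sellers supply 163.75 only when they receive ps with -57.5 + 7.5·ps = 163.75, i.e. ps = 29.5.
s = ps − pb = 29.5 − 21.5 = 8.

Required subsidy s = $8 per unit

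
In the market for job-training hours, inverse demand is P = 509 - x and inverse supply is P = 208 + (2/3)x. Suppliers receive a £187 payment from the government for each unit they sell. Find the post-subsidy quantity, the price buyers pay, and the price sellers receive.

Pre-subsidy: 509 - x = 208 + (2/3)x gives x* = 180.6 and P* = 328.4.
With the subsidy, sellers receive Ps = Pb + 187 for each unit, where Pb is the price buyers pay.
On the curves, Pb = 509 - x and Ps = 208 + (2/3)x; the wedge Ps − Pb = 187 gives 208 + (2/3)x − (509 - x) = 187, so x' = 292.8.
Then Pb = 509 − 1·292.8 = 216.2 and Ps = 208 + (2/3)·292.8 = 403.2.

x' = 292.8; buyers pay £216.2; sellers receive £403.2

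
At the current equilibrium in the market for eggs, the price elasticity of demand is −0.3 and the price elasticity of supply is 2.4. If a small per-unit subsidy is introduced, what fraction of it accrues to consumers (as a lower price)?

For a small subsidy around the equilibrium, the benefit split depends on the relative slopes, which at a point are proportional to the elasticities.
Buyer share = εs/(εs + |εd|) = 2.4/(2.4 + 0.3) = 8/9; seller share = |εd|/(εs + |εd|) = 1/9.

Consumer share = 8/9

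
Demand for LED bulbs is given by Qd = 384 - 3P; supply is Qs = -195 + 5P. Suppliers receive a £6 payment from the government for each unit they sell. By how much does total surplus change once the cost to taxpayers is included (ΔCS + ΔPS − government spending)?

Net change in total surplus = -£33.75

Pre-subsidy: 384 - 3P = -195 + 5P gives P* = 72.375, Q* = 166.875.
With the subsidy, sellers receive Ps = Pb + 6 for each unit, where Pb is the price buyers pay.
Supply in terms of Pb becomes Qs = -195 + 5(Pb + 6) = -165 + 5Pb. Setting this equal to demand: 384 - 3Pb = -165 + 5Pb, so Pb = 68.625.
Sellers receive Ps = 68.625 + 6 = 74.625; Q' = 384 − 3·68.625 = 178.125.
ΔCS = ½(166.875 + 178.125)(72.375 − 68.625) = 646.875; ΔPS = ½(166.875 + 178.125)(74.625 − 72.375) = 388.125.
Government spending = 6 × 178.125 = 1068.75.
Net change = 646.875 + 388.125 − 1068.75 = -33.75. The loss equals the DWL triangle ½·6·11.25.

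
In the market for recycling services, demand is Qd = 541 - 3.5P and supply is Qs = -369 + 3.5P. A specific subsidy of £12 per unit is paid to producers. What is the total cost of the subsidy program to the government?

Pre-subsidy: 541 - 3.5P = -369 + 3.5P gives P* = 130, Q* = 86.
With the subsidy, sellers receive Ps = Pb + 12 for each unit, where Pb is the price buyers pay.
Supply in terms of Pb becomes Qs = -369 + 3.5(Pb + 12) = -327 + 3.5Pb. Setting this equal to demand: 541 - 3.5Pb = -327 + 3.5Pb, so Pb = 124.
Sellers receive Ps = 124 + 12 = 136; Q' = 541 − 3.5·124 = 107.
Government outlay = subsidy × quantity = 12 × 107 = 1284.

Government cost = £1284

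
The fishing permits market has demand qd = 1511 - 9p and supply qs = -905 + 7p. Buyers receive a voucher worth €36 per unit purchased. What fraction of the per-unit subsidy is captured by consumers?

Consumer share = 0.4375

Pre-subsidy: 1511 - 9p = -905 + 7p gives p* = 151, q* = 152.
With the rebate, buyers effectively pay pb = ps − 36, where ps is the price sellers receive.
Demand in terms of ps becomes qd = 1511 − 9(ps − 36) = 1835 - 9ps. Setting this equal to supply: 1835 - 9ps = -905 + 7ps, so ps = 171.25.
Buyers pay pb = 171.25 − 36 = 135.25; q' = -905 + 7·171.25 = 293.75.
Buyers' price falls by p* − pb = 151 − 135.25 = 15.75; sellers' price rises by ps − p* = 171.25 − 151 = 20.25.
So consumers capture 15.75/36 = 0.4375 of each unit of subsidy.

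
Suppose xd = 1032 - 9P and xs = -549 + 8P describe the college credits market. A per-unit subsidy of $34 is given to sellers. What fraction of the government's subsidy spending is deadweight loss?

Pre-subsidy: 1032 - 9P = -549 + 8P gives P* = 93, x* = 195.
With the subsidy, sellers receive Ps = Pb + 34 for each unit, where Pb is the price buyers pay.
Supply in terms of Pb becomes xs = -549 + 8(Pb + 34) = -277 + 8Pb. Setting this equal to demand: 1032 - 9Pb = -277 + 8Pb, so Pb = 77.
Sellers receive Ps = 77 + 34 = 111; x' = 1032 − 9·77 = 339.
ΔCS = ½(195 + 339)(93 − 77) = 4272; ΔPS = ½(195 + 339)(111 − 93) = 4806.
Government spending = 34 × 339 = 11526.
DWL = ½ × 34 × (339 − 195) = 2448; fraction = 2448 / 11526 = 24/113.

DWL / government spending = 24/113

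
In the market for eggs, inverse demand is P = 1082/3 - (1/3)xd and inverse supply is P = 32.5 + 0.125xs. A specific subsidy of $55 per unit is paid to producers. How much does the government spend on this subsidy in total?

Government cost = $45980

Pre-subsidy: 1082/3 - (1/3)x = 32.5 + 0.125x gives x* = 716 and P* = 122.
With the subsidy, sellers receive Ps = Pb + 55 for each unit, where Pb is the price buyers pay.
On the curves, Pb = 1082/3 - (1/3)x and Ps = 32.5 + 0.125x; the wedge Ps − Pb = 55 gives 32.5 + 0.125x − (1082/3 - (1/3)x) = 55, so x' = 836.
Then Pb = 1082/3 − (1/3)·836 = 82 and Ps = 32.5 + 0.125·836 = 137.
Government outlay = subsidy × quantity = 55 × 836 = 45980.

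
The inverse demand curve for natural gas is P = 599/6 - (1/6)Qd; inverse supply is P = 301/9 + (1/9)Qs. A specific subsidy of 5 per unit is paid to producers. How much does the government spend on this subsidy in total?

Pre-subsidy: 599/6 - (1/6)Q = 301/9 + (1/9)Q gives Q* = 239 and P* = 60.
With the subsidy, sellers receive Ps = Pb + 5 for each unit, where Pb is the price buyers pay.
On the curves, Pb = 599/6 - (1/6)Q and Ps = 301/9 + (1/9)Q; the wedge Ps − Pb = 5 gives 301/9 + (1/9)Q − (599/6 - (1/6)Q) = 5, so Q' = 257.
Then Pb = 599/6 − (1/6)·257 = 57 and Ps = 301/9 + (1/9)·257 = 62.
Government outlay = subsidy × quantity = 5 × 257 = 1285.

Government cost = 1285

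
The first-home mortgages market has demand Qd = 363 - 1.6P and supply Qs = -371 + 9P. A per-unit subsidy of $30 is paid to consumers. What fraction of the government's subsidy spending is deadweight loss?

DWL / government spending = 1080/15527

Pre-subsidy: 363 - 1.6P = -371 + 9P gives P* = 3670/53, Q* = 13367/53.
With the rebate, buyers effectively pay Pb = Ps − 30, where Ps is the price sellers receive.
Demand in terms of Ps becomes Qd = 363 − 1.6(Ps − 30) = 411 - 1.6Ps. Setting this equal to supply: 411 - 1.6Ps = -371 + 9Ps, so Ps = 3910/53.
Buyers pay Pb = 3910/53 − 30 = 2320/53; Q' = -371 + 9·(3910/53) = 15527/53.
ΔCS = ½(13367/53 + 15527/53)(3670/53 − 2320/53) = 19503450/2809; ΔPS = ½(13367/53 + 15527/53)(3910/53 − 3670/53) = 3467280/2809.
Government spending = 30 × 15527/53 = 465810/53.
DWL = ½ × 30 × (15527/53 − 13367/53) = 32400/53; fraction = (32400/53) / (465810/53) = 1080/15527.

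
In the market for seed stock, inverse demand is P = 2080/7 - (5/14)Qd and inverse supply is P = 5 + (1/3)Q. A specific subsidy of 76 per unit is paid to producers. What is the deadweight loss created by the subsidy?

Pre-subsidy: 2080/7 - (5/14)Q = 5 + (1/3)Q gives Q* = 12270/29 and P* = 4235/29.
With the subsidy, sellers receive Ps = Pb + 76 for each unit, where Pb is the price buyers pay.
On the curves, Pb = 2080/7 - (5/14)Q and Ps = 5 + (1/3)Q; the wedge Ps − Pb = 76 gives 5 + (1/3)Q − (2080/7 - (5/14)Q) = 76, so Q' = 15462/29.
Then Pb = 2080/7 − (5/14)·(15462/29) = 3095/29 and Ps = 5 + (1/3)·(15462/29) = 5299/29.
The subsidy expands output by 15462/29 − 12270/29 = 3192/29 past the efficient level; on those units the gap between marginal cost and willingness to pay runs from 0 up to 76.
DWL = ½ × 76 × 3192/29 = 121296/29.

Deadweight loss = 121296/29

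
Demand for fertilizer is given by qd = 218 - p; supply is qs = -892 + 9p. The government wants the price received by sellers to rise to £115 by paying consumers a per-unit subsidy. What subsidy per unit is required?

At a seller price of 115, quantity supplied is -892 + 9·115 = 143.
Buyers absorb 143 only when they pay pb with 218 − 1·pb = 143, i.e. pb = 75.
s = ps − pb = 115 − 75 = 40.

Required subsidy s = £40 per unit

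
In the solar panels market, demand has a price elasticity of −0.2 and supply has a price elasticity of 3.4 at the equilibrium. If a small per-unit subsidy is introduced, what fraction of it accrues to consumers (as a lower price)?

Consumer share = 17/18

For a small subsidy around the equilibrium, the benefit split depends on the relative slopes, which at a point are proportional to the elasticities.
Buyer share = εs/(εs + |εd|) = 3.4/(3.4 + 0.2) = 17/18; seller share = |εd|/(εs + |εd|) = 1/18.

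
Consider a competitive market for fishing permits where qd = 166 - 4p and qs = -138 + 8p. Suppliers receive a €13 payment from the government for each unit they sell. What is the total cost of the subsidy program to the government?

Government cost = 3874/3

Pre-subsidy: 166 - 4p = -138 + 8p gives p* = 76/3, q* = 194/3.
With the subsidy, sellers receive ps = pb + 13 for each unit, where pb is the price buyers pay.
Supply in terms of pb becomes qs = -138 + 8(pb + 13) = -34 + 8pb. Setting this equal to demand: 166 - 4pb = -34 + 8pb, so pb = 50/3.
Sellers receive ps = 50/3 + 13 = 89/3; q' = 166 − 4·(50/3) = 298/3.
Government outlay = subsidy × quantity = 13 × 298/3 = 3874/3.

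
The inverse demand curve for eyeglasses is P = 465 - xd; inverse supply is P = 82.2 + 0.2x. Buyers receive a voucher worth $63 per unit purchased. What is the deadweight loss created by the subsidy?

Pre-subsidy: 465 - x = 82.2 + 0.2x gives x* = 319 and P* = 146.
With the rebate, buyers effectively pay Pb = Ps − 63, where Ps is the price sellers receive.
On the curves, Pb = 465 - x and Ps = 82.2 + 0.2x; the wedge Ps − Pb = 63 gives 82.2 + 0.2x − (465 - x) = 63, so x' = 371.5.
Then Pb = 465 − 1·371.5 = 93.5 and Ps = 82.2 + 0.2·371.5 = 156.5.
The subsidy expands output by 371.5 − 319 = 52.5 past the efficient level; on those units the gap between marginal cost and willingness to pay runs from 0 up to 63.
DWL = ½ × 63 × 52.5 = 1653.75.

Deadweight loss = $1653.75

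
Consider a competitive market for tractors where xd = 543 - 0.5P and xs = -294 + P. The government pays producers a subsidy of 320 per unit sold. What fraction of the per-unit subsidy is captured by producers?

Producer share = 1/3

Pre-subsidy: 543 - 0.5P = -294 + P gives P* = 558, x* = 264.
With the subsidy, sellers receive Ps = Pb + 320 for each unit, where Pb is the price buyers pay.
Supply in terms of Pb becomes xs = -294 + 1(Pb + 320) = 26 + Pb. Setting this equal to demand: 543 - 0.5Pb = 26 + Pb, so Pb = 1034/3.
Sellers receive Ps = 1034/3 + 320 = 1994/3; x' = 543 − 0.5·(1034/3) = 1112/3.
Buyers' price falls by P* − Pb = 558 − 1034/3 = 640/3; sellers' price rises by Ps − P* = 1994/3 − 558 = 320/3.
So producers capture (320/3)/320 = 1/3 of each unit of subsidy.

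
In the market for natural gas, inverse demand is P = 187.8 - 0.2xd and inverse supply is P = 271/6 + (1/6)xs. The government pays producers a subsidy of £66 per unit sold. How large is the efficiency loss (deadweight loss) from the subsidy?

Deadweight loss = £5940

Pre-subsidy: 187.8 - 0.2x = 271/6 + (1/6)x gives x* = 389 and P* = 110.
With the subsidy, sellers receive Ps = Pb + 66 for each unit, where Pb is the price buyers pay.
On the curves, Pb = 187.8 - 0.2x and Ps = 271/6 + (1/6)x; the wedge Ps − Pb = 66 gives 271/6 + (1/6)x − (187.8 - 0.2x) = 66, so x' = 569.
Then Pb = 187.8 − 0.2·569 = 74 and Ps = 271/6 + (1/6)·569 = 140.
The subsidy expands output by 569 − 389 = 180 past the efficient level; on those units the gap between marginal cost and willingness to pay runs from 0 up to 66.
DWL = ½ × 66 × 180 = 5940.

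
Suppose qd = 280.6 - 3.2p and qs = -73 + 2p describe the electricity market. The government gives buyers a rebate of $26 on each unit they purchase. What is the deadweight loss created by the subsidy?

Pre-subsidy: 280.6 - 3.2p = -73 + 2p gives p* = 68, q* = 63.
With the rebate, buyers effectively pay pb = ps − 26, where ps is the price sellers receive.
Demand in terms of ps becomes qd = 280.6 − 3.2(ps − 26) = 363.8 - 3.2ps. Setting this equal to supply: 363.8 - 3.2ps = -73 + 2ps, so ps = 84.
Buyers pay pb = 84 − 26 = 58; q' = -73 + 2·84 = 95.
The subsidy expands output by 95 − 63 = 32 past the efficient level; on those units the gap between marginal cost and willingness to pay runs from 0 up to 26.
DWL = ½ × 26 × 32 = 416.

Deadweight loss = $416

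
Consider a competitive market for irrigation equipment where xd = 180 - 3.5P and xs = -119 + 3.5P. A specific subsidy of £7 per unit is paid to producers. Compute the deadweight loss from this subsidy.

Pre-subsidy: 180 - 3.5P = -119 + 3.5P gives P* = 299/7, x* = 30.5.
With the subsidy, sellers receive Ps = Pb + 7 for each unit, where Pb is the price buyers pay.
Supply in terms of Pb becomes xs = -119 + 3.5(Pb + 7) = -94.5 + 3.5Pb. Setting this equal to demand: 180 - 3.5Pb = -94.5 + 3.5Pb, so Pb = 549/14.
Sellers receive Ps = 549/14 + 7 = 647/14; x' = 180 − 3.5·(549/14) = 42.75.
The subsidy expands output by 42.75 − 30.5 = 12.25 past the efficient level; on those units the gap between marginal cost and willingness to pay runs from 0 up to 7.
DWL = ½ × 7 × 12.25 = 42.875.

Deadweight loss = £42.875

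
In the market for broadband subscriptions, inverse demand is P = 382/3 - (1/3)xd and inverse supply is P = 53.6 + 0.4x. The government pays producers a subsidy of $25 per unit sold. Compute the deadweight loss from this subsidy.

Deadweight loss = 9375/22

Pre-subsidy: 382/3 - (1/3)x = 53.6 + 0.4x gives x* = 1106/11 and P* = 1032/11.
With the subsidy, sellers receive Ps = Pb + 25 for each unit, where Pb is the price buyers pay.
On the curves, Pb = 382/3 - (1/3)x and Ps = 53.6 + 0.4x; the wedge Ps − Pb = 25 gives 53.6 + 0.4x − (382/3 - (1/3)x) = 25, so x' = 1481/11.
Then Pb = 382/3 − (1/3)·(1481/11) = 907/11 and Ps = 53.6 + 0.4·(1481/11) = 1182/11.
The subsidy expands output by 1481/11 − 1106/11 = 375/11 past the efficient level; on those units the gap between marginal cost and willingness to pay runs from 0 up to 25.
DWL = ½ × 25 × 375/11 = 9375/22.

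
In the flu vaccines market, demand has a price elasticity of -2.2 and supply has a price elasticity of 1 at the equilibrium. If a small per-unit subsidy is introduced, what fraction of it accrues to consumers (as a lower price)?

Consumer share = 0.3125

For a small subsidy around the equilibrium, the benefit split depends on the relative slopes, which at a point are proportional to the elasticities.
Buyer share = εs/(εs + |εd|) = 1/(1 + 2.2) = 0.3125; seller share = |εd|/(εs + |εd|) = 0.6875.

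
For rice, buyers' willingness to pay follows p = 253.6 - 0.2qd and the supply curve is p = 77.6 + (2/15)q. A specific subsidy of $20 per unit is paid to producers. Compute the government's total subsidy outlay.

Pre-subsidy: 253.6 - 0.2q = 77.6 + (2/15)q gives q* = 528 and p* = 148.
With the subsidy, sellers receive ps = pb + 20 for each unit, where pb is the price buyers pay.
On the curves, pb = 253.6 - 0.2q and ps = 77.6 + (2/15)q; the wedge ps − pb = 20 gives 77.6 + (2/15)q − (253.6 - 0.2q) = 20, so q' = 588.
Then pb = 253.6 − 0.2·588 = 136 and ps = 77.6 + (2/15)·588 = 156.
Government outlay = subsidy × quantity = 20 × 588 = 11760.

Government cost = $11760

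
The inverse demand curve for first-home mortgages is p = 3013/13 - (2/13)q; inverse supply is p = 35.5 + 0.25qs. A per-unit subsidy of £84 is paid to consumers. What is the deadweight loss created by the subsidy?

Deadweight loss = £8736

Pre-subsidy: 3013/13 - (2/13)q = 35.5 + 0.25q gives q* = 486 and p* = 157.
With the rebate, buyers effectively pay pb = ps − 84, where ps is the price sellers receive.
On the curves, pb = 3013/13 - (2/13)q and ps = 35.5 + 0.25q; the wedge ps − pb = 84 gives 35.5 + 0.25q − (3013/13 - (2/13)q) = 84, so q' = 694.
Then pb = 3013/13 − (2/13)·694 = 125 and ps = 35.5 + 0.25·694 = 209.
The subsidy expands output by 694 − 486 = 208 past the efficient level; on those units the gap between marginal cost and willingness to pay runs from 0 up to 84.
DWL = ½ × 84 × 208 = 8736.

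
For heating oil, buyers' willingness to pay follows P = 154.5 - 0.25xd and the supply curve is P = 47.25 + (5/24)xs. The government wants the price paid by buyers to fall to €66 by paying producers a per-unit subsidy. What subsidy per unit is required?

Required subsidy s = €55 per unit

At a buyer price of 66, quantity demanded is 618 − 4·66 = 354.
Sellers supply 354 only when they receive Ps = 47.25 + (5/24)·354 = 121.
s = Ps − Pb = 121 − 66 = 55.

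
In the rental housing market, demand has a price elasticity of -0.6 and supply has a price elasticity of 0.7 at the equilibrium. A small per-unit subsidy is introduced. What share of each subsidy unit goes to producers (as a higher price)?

Producer share = 6/13

For a small subsidy around the equilibrium, the benefit split depends on the relative slopes, which at a point are proportional to the elasticities.
Buyer share = εs/(εs + |εd|) = 0.7/(0.7 + 0.6) = 7/13; seller share = |εd|/(εs + |εd|) = 6/13.
So producers capture 6/13 of the subsidy.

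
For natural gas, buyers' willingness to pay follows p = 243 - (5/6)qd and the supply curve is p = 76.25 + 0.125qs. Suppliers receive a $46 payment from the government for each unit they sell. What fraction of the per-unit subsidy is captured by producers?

Pre-subsidy: 243 - (5/6)q = 76.25 + 0.125q gives q* = 174 and p* = 98.
With the subsidy, sellers receive ps = pb + 46 for each unit, where pb is the price buyers pay.
On the curves, pb = 243 - (5/6)q and ps = 76.25 + 0.125q; the wedge ps − pb = 46 gives 76.25 + 0.125q − (243 - (5/6)q) = 46, so q' = 222.
Then pb = 243 − (5/6)·222 = 58 and ps = 76.25 + 0.125·222 = 104.
Buyers' price falls by p* − pb = 98 − 58 = 40; sellers' price rises by ps − p* = 104 − 98 = 6.
So producers capture 6/46 = 3/23 of each unit of subsidy.

Producer share = 3/23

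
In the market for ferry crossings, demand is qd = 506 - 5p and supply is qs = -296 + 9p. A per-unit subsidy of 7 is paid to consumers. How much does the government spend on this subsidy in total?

Government cost = 1694.5

Pre-subsidy: 506 - 5p = -296 + 9p gives p* = 401/7, q* = 1537/7.
With the rebate, buyers effectively pay pb = ps − 7, where ps is the price sellers receive.
Demand in terms of ps becomes qd = 506 − 5(ps − 7) = 541 - 5ps. Setting this equal to supply: 541 - 5ps = -296 + 9ps, so ps = 837/14.
Buyers pay pb = 837/14 − 7 = 739/14; q' = -296 + 9·(837/14) = 3389/14.
Government outlay = subsidy × quantity = 7 × 3389/14 = 1694.5.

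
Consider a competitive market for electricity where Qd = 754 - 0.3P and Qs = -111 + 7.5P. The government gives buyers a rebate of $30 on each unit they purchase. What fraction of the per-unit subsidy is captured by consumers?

Consumer share = 25/26

Pre-subsidy: 754 - 0.3P = -111 + 7.5P gives P* = 4325/39, Q* = 18739/26.
With the rebate, buyers effectively pay Pb = Ps − 30, where Ps is the price sellers receive.
Demand in terms of Ps becomes Qd = 754 − 0.3(Ps − 30) = 763 - 0.3Ps. Setting this equal to supply: 763 - 0.3Ps = -111 + 7.5Ps, so Ps = 4370/39.
Buyers pay Pb = 4370/39 − 30 = 3200/39; Q' = -111 + 7.5·(4370/39) = 9482/13.
Buyers' price falls by P* − Pb = 4325/39 − 3200/39 = 375/13; sellers' price rises by Ps − P* = 4370/39 − 4325/39 = 15/13.
So consumers capture (375/13)/30 = 25/26 of each unit of subsidy.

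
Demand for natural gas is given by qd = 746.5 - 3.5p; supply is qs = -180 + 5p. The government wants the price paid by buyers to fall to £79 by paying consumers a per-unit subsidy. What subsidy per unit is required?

Required subsidy s = £51 per unit

At a buyer price of 79, quantity demanded is 746.5 − 3.5·79 = 470.
Sellers supply 470 only when they receive ps with -180 + 5·ps = 470, i.e. ps = 130.
s = ps − pb = 130 − 79 = 51.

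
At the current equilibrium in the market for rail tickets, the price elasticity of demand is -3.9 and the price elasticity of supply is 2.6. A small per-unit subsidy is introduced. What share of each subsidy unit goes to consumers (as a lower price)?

For a small subsidy around the equilibrium, the benefit split depends on the relative slopes, which at a point are proportional to the elasticities.
Buyer share = εs/(εs + |εd|) = 2.6/(2.6 + 3.9) = 0.4; seller share = |εd|/(εs + |εd|) = 0.6.

Consumer share = 0.4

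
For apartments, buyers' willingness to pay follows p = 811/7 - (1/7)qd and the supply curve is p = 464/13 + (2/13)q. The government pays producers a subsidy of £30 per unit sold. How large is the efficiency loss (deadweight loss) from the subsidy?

Pre-subsidy: 811/7 - (1/7)q = 464/13 + (2/13)q gives q* = 7295/27 and p* = 2086/27.
With the subsidy, sellers receive ps = pb + 30 for each unit, where pb is the price buyers pay.
On the curves, pb = 811/7 - (1/7)q and ps = 464/13 + (2/13)q; the wedge ps − pb = 30 gives 464/13 + (2/13)q − (811/7 - (1/7)q) = 30, so q' = 10025/27.
Then pb = 811/7 − (1/7)·(10025/27) = 1696/27 and ps = 464/13 + (2/13)·(10025/27) = 2506/27.
The subsidy expands output by 10025/27 − 7295/27 = 910/9 past the efficient level; on those units the gap between marginal cost and willingness to pay runs from 0 up to 30.
DWL = ½ × 30 × 910/9 = 4550/3.

Deadweight loss = 4550/3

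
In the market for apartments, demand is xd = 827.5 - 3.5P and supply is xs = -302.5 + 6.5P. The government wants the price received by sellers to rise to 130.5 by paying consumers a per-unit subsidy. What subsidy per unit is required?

Required subsidy s = 50 per unit

At a seller price of 130.5, quantity supplied is -302.5 + 6.5·130.5 = 545.75.
Buyers absorb 545.75 only when they pay Pb with 827.5 − 3.5·Pb = 545.75, i.e. Pb = 80.5.
s = Ps − Pb = 130.5 − 80.5 = 50.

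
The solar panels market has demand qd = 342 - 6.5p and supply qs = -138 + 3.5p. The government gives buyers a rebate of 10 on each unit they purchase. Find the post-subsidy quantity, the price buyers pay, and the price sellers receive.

q' = 52.75; buyers pay 44.5; sellers receive 54.5

Pre-subsidy: 342 - 6.5p = -138 + 3.5p gives p* = 48, q* = 30.
With the rebate, buyers effectively pay pb = ps − 10, where ps is the price sellers receive.
Demand in terms of ps becomes qd = 342 − 6.5(ps − 10) = 407 - 6.5ps. Setting this equal to supply: 407 - 6.5ps = -138 + 3.5ps, so ps = 54.5.
Buyers pay pb = 54.5 − 10 = 44.5; q' = -138 + 3.5·54.5 = 52.75.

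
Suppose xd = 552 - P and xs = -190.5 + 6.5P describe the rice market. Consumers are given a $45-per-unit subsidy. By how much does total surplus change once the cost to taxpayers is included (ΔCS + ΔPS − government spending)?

Pre-subsidy: 552 - P = -190.5 + 6.5P gives P* = 99, x* = 453.
With the rebate, buyers effectively pay Pb = Ps − 45, where Ps is the price sellers receive.
Demand in terms of Ps becomes xd = 552 − 1(Ps − 45) = 597 - Ps. Setting this equal to supply: 597 - Ps = -190.5 + 6.5Ps, so Ps = 105.
Buyers pay Pb = 105 − 45 = 60; x' = -190.5 + 6.5·105 = 492.
ΔCS = ½(453 + 492)(99 − 60) = 18427.5; ΔPS = ½(453 + 492)(105 − 99) = 2835.
Government spending = 45 × 492 = 22140.
Net change = 18427.5 + 2835 − 22140 = -877.5. The loss equals the DWL triangle ½·45·39.

Net change in total surplus = -$877.5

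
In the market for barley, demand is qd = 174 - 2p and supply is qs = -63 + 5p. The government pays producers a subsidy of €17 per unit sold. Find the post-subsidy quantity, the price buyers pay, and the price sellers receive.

Pre-subsidy: 174 - 2p = -63 + 5p gives p* = 237/7, q* = 744/7.
With the subsidy, sellers receive ps = pb + 17 for each unit, where pb is the price buyers pay.
Supply in terms of pb becomes qs = -63 + 5(pb + 17) = 22 + 5pb. Setting this equal to demand: 174 - 2pb = 22 + 5pb, so pb = 152/7.
Sellers receive ps = 152/7 + 17 = 271/7; q' = 174 − 2·(152/7) = 914/7.

q' = 914/7; buyers pay 152/7; sellers receive 271/7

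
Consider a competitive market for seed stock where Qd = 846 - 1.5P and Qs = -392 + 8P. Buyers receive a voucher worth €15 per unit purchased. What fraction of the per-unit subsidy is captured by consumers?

Consumer share = 16/19

Pre-subsidy: 846 - 1.5P = -392 + 8P gives P* = 2476/19, Q* = 12360/19.
With the rebate, buyers effectively pay Pb = Ps − 15, where Ps is the price sellers receive.
Demand in terms of Ps becomes Qd = 846 − 1.5(Ps − 15) = 868.5 - 1.5Ps. Setting this equal to supply: 868.5 - 1.5Ps = -392 + 8Ps, so Ps = 2521/19.
Buyers pay Pb = 2521/19 − 15 = 2236/19; Q' = -392 + 8·(2521/19) = 12720/19.
Buyers' price falls by P* − Pb = 2476/19 − 2236/19 = 240/19; sellers' price rises by Ps − P* = 2521/19 − 2476/19 = 45/19.
So consumers capture (240/19)/15 = 16/19 of each unit of subsidy.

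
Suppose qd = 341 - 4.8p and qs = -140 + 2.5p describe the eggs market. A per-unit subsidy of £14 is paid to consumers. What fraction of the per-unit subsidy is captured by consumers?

Pre-subsidy: 341 - 4.8p = -140 + 2.5p gives p* = 4810/73, q* = 1805/73.
With the rebate, buyers effectively pay pb = ps − 14, where ps is the price sellers receive.
Demand in terms of ps becomes qd = 341 − 4.8(ps − 14) = 408.2 - 4.8ps. Setting this equal to supply: 408.2 - 4.8ps = -140 + 2.5ps, so ps = 5482/73.
Buyers pay pb = 5482/73 − 14 = 4460/73; q' = -140 + 2.5·(5482/73) = 3485/73.
Buyers' price falls by p* − pb = 4810/73 − 4460/73 = 350/73; sellers' price rises by ps − p* = 5482/73 − 4810/73 = 672/73.
So consumers capture (350/73)/14 = 25/73 of each unit of subsidy.

Consumer share = 25/73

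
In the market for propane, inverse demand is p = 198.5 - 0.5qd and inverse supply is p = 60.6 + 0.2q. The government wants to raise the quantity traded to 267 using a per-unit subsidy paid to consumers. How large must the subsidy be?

Required subsidy s = 49 per unit

At q = 267, from the demand curve buyers pay pb = 198.5 − 0.5·267 = 65; from the supply curve sellers need ps = 60.6 + 0.2·267 = 114.
The subsidy must fill the gap: s = ps − pb = 114 − 65 = 49.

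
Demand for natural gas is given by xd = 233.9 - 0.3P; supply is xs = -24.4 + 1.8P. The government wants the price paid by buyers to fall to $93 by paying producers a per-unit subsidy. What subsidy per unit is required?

At a buyer price of 93, quantity demanded is 233.9 − 0.3·93 = 206.
Sellers supply 206 only when they receive Ps with -24.4 + 1.8·Ps = 206, i.e. Ps = 128.
s = Ps − Pb = 128 − 93 = 35.

Required subsidy s = $35 per unit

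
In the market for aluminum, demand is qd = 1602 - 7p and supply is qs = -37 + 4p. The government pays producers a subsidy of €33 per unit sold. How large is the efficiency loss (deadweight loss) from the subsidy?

Deadweight loss = €1386

Pre-subsidy: 1602 - 7p = -37 + 4p gives p* = 149, q* = 559.
With the subsidy, sellers receive ps = pb + 33 for each unit, where pb is the price buyers pay.
Supply in terms of pb becomes qs = -37 + 4(pb + 33) = 95 + 4pb. Setting this equal to demand: 1602 - 7pb = 95 + 4pb, so pb = 137.
Sellers receive ps = 137 + 33 = 170; q' = 1602 − 7·137 = 643.
The subsidy expands output by 643 − 559 = 84 past the efficient level; on those units the gap between marginal cost and willingness to pay runs from 0 up to 33.
DWL = ½ × 33 × 84 = 1386.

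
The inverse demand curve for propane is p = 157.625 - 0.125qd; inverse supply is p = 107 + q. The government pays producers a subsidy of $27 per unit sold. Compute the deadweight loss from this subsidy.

Pre-subsidy: 157.625 - 0.125q = 107 + q gives q* = 45 and p* = 152.
With the subsidy, sellers receive ps = pb + 27 for each unit, where pb is the price buyers pay.
On the curves, pb = 157.625 - 0.125q and ps = 107 + q; the wedge ps − pb = 27 gives 107 + q − (157.625 - 0.125q) = 27, so q' = 69.
Then pb = 157.625 − 0.125·69 = 149 and ps = 107 + 1·69 = 176.
The subsidy expands output by 69 − 45 = 24 past the efficient level; on those units the gap between marginal cost and willingness to pay runs from 0 up to 27.
DWL = ½ × 27 × 24 = 324.

Deadweight loss = $324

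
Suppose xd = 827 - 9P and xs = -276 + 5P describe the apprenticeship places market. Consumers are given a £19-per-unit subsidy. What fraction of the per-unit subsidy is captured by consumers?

Pre-subsidy: 827 - 9P = -276 + 5P gives P* = 1103/14, x* = 1651/14.
With the rebate, buyers effectively pay Pb = Ps − 19, where Ps is the price sellers receive.
Demand in terms of Ps becomes xd = 827 − 9(Ps − 19) = 998 - 9Ps. Setting this equal to supply: 998 - 9Ps = -276 + 5Ps, so Ps = 91.
Buyers pay Pb = 91 − 19 = 72; x' = -276 + 5·91 = 179.
Buyers' price falls by P* − Pb = 1103/14 − 72 = 95/14; sellers' price rises by Ps − P* = 91 − 1103/14 = 171/14.
So consumers capture (95/14)/19 = 5/14 of each unit of subsidy.

Consumer share = 5/14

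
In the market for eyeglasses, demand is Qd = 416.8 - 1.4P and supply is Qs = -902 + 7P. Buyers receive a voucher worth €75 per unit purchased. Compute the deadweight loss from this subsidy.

Pre-subsidy: 416.8 - 1.4P = -902 + 7P gives P* = 157, Q* = 197.
With the rebate, buyers effectively pay Pb = Ps − 75, where Ps is the price sellers receive.
Demand in terms of Ps becomes Qd = 416.8 − 1.4(Ps − 75) = 521.8 - 1.4Ps. Setting this equal to supply: 521.8 - 1.4Ps = -902 + 7Ps, so Ps = 169.5.
Buyers pay Pb = 169.5 − 75 = 94.5; Q' = -902 + 7·169.5 = 284.5.
The subsidy expands output by 284.5 − 197 = 87.5 past the efficient level; on those units the gap between marginal cost and willingness to pay runs from 0 up to 75.
DWL = ½ × 75 × 87.5 = 3281.25.

Deadweight loss = €3281.25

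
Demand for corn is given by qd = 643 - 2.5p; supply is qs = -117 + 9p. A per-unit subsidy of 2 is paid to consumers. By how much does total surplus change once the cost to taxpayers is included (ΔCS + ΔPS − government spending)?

Pre-subsidy: 643 - 2.5p = -117 + 9p gives p* = 1520/23, q* = 10989/23.
With the rebate, buyers effectively pay pb = ps − 2, where ps is the price sellers receive.
Demand in terms of ps becomes qd = 643 − 2.5(ps − 2) = 648 - 2.5ps. Setting this equal to supply: 648 - 2.5ps = -117 + 9ps, so ps = 1530/23.
Buyers pay pb = 1530/23 − 2 = 1484/23; q' = -117 + 9·(1530/23) = 11079/23.
ΔCS = ½(10989/23 + 11079/23)(1520/23 − 1484/23) = 397224/529; ΔPS = ½(10989/23 + 11079/23)(1530/23 − 1520/23) = 110340/529.
Government spending = 2 × 11079/23 = 22158/23.
Net change = 397224/529 + 110340/529 − 22158/23 = -90/23. The loss equals the DWL triangle ½·2·90/23.

Net change in total surplus = -90/23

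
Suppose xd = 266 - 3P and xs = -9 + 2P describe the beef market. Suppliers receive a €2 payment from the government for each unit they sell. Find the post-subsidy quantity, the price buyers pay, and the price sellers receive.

x' = 103.4; buyers pay €54.2; sellers receive €56.2

Pre-subsidy: 266 - 3P = -9 + 2P gives P* = 55, x* = 101.
With the subsidy, sellers receive Ps = Pb + 2 for each unit, where Pb is the price buyers pay.
Supply in terms of Pb becomes xs = -9 + 2(Pb + 2) = -5 + 2Pb. Setting this equal to demand: 266 - 3Pb = -5 + 2Pb, so Pb = 54.2.
Sellers receive Ps = 54.2 + 2 = 56.2; x' = 266 − 3·54.2 = 103.4.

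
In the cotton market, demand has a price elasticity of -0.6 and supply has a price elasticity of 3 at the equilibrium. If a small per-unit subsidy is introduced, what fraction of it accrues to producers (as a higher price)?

Producer share = 1/6

For a small subsidy around the equilibrium, the benefit split depends on the relative slopes, which at a point are proportional to the elasticities.
Buyer share = εs/(εs + |εd|) = 3/(3 + 0.6) = 5/6; seller share = |εd|/(εs + |εd|) = 1/6.
So producers capture 1/6 of the subsidy.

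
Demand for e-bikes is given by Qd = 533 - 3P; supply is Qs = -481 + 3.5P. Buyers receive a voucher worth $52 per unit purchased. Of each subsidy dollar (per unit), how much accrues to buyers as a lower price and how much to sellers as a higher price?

Pre-subsidy: 533 - 3P = -481 + 3.5P gives P* = 156, Q* = 65.
With the rebate, buyers effectively pay Pb = Ps − 52, where Ps is the price sellers receive.
Demand in terms of Ps becomes Qd = 533 − 3(Ps − 52) = 689 - 3Ps. Setting this equal to supply: 689 - 3Ps = -481 + 3.5Ps, so Ps = 180.
Buyers pay Pb = 180 − 52 = 128; Q' = -481 + 3.5·180 = 149.
Buyers' price falls by P* − Pb = 156 − 128 = 28; sellers' price rises by Ps − P* = 180 − 156 = 24.

Buyers gain $28 per unit; sellers gain $24 per unit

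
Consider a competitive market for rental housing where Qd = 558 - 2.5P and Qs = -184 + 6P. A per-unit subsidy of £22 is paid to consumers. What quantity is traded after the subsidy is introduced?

Pre-subsidy: 558 - 2.5P = -184 + 6P gives P* = 1484/17, Q* = 5776/17.
With the rebate, buyers effectively pay Pb = Ps − 22, where Ps is the price sellers receive.
Demand in terms of Ps becomes Qd = 558 − 2.5(Ps − 22) = 613 - 2.5Ps. Setting this equal to supply: 613 - 2.5Ps = -184 + 6Ps, so Ps = 1594/17.
Buyers pay Pb = 1594/17 − 22 = 1220/17; Q' = -184 + 6·(1594/17) = 6436/17.

Q' = 6436/17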